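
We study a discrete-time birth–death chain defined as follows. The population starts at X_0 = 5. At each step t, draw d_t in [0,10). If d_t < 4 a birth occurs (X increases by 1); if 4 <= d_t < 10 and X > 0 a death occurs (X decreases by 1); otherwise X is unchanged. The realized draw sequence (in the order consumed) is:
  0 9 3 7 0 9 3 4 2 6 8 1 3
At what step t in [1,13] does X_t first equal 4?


11

t=0: X=5, d=0 → birth, X_1=6
t=1: X=6, d=9 → death, X_2=5
t=2: X=5, d=3 → birth, X_3=6
t=3: X=6, d=7 → death, X_4=5
t=4: X=5, d=0 → birth, X_5=6
t=5: X=6, d=9 → death, X_6=5
t=6: X=5, d=3 → birth, X_7=6
t=7: X=6, d=4 → death, X_8=5
t=8: X=5, d=2 → birth, X_9=6
t=9: X=6, d=6 → death, X_10=5
t=10: X=5, d=8 → death, X_11=4
t=11: X=4, d=1 → birth, X_12=5
t=12: X=5, d=3 → birth, X_13=6


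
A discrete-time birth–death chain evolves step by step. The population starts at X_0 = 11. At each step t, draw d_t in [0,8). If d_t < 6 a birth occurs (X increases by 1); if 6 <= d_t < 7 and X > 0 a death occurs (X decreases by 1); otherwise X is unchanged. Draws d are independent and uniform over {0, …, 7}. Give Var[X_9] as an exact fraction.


279/64

X can drop by at most 1 per step and X_0 = 11 > T = 9, so X_t >= 11 − t >= 2 > 0 for every t <= 9: the floor at 0 (the 'and X > 0' condition) never binds. Hence X_9 = X_0 + Σ_{t<9} Y_t with i.i.d. increments Y_t = y(d_t) ∈ {+1, −1, 0}.
Outcome values over d=0..7: [1, 1, 1, 1, 1, 1, -1, 0]
Σy = 5, Σy² = 7, M = 8
μ = 5/8 = 5/8,  σ² = 7/8 − (5/8)² = 31/64
Independent increments: Var[X_9] = 9·σ² = 9·(31/64) = 279/64


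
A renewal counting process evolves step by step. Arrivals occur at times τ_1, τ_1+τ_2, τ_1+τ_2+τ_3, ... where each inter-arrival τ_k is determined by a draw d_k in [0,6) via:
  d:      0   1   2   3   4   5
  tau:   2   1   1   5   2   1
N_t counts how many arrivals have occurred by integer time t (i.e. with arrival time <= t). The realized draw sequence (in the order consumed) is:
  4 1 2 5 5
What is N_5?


draw d_1=4: τ_1=2, arrival time A_1=2
draw d_2=1: τ_2=1, arrival time A_2=3
draw d_3=2: τ_3=1, arrival time A_3=4
draw d_4=5: τ_4=1, arrival time A_4=5
draw d_5=5: τ_5=1, arrival time A_5=6
N_t over t=0..5: 0:0 1:0 2:1 3:2 4:3 5:4

4


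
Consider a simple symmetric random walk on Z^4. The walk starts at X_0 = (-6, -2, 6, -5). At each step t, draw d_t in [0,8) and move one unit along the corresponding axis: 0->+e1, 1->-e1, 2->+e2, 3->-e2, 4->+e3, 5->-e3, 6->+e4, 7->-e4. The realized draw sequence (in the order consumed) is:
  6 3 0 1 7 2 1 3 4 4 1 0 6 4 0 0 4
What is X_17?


t=0: X=(-6, -2, 6, -5), d=6 → +e4, X_1=(-6, -2, 6, -4)
t=1: X=(-6, -2, 6, -4), d=3 → -e2, X_2=(-6, -3, 6, -4)
t=2: X=(-6, -3, 6, -4), d=0 → +e1, X_3=(-5, -3, 6, -4)
t=3: X=(-5, -3, 6, -4), d=1 → -e1, X_4=(-6, -3, 6, -4)
t=4: X=(-6, -3, 6, -4), d=7 → -e4, X_5=(-6, -3, 6, -5)
t=5: X=(-6, -3, 6, -5), d=2 → +e2, X_6=(-6, -2, 6, -5)
t=6: X=(-6, -2, 6, -5), d=1 → -e1, X_7=(-7, -2, 6, -5)
t=7: X=(-7, -2, 6, -5), d=3 → -e2, X_8=(-7, -3, 6, -5)
t=8: X=(-7, -3, 6, -5), d=4 → +e3, X_9=(-7, -3, 7, -5)
t=9: X=(-7, -3, 7, -5), d=4 → +e3, X_10=(-7, -3, 8, -5)
t=10: X=(-7, -3, 8, -5), d=1 → -e1, X_11=(-8, -3, 8, -5)
t=11: X=(-8, -3, 8, -5), d=0 → +e1, X_12=(-7, -3, 8, -5)
t=12: X=(-7, -3, 8, -5), d=6 → +e4, X_13=(-7, -3, 8, -4)
t=13: X=(-7, -3, 8, -4), d=4 → +e3, X_14=(-7, -3, 9, -4)
t=14: X=(-7, -3, 9, -4), d=0 → +e1, X_15=(-6, -3, 9, -4)
t=15: X=(-6, -3, 9, -4), d=0 → +e1, X_16=(-5, -3, 9, -4)
t=16: X=(-5, -3, 9, -4), d=4 → +e3, X_17=(-5, -3, 10, -4)

(-5, -3, 10, -4)


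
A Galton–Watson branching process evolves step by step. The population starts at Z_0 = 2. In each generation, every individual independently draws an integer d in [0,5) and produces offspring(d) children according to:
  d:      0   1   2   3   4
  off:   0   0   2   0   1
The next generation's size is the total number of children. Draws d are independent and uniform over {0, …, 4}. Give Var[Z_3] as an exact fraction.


14112/15625

Outcome values over d=0..4: [0, 0, 2, 0, 1]
Σy = 3, Σy² = 5, M = 5
μ = 3/5 = 3/5,  σ² = 5/5 − (3/5)² = 16/25
V_0 = 0, E_0 = 2
V_1 = 16/25·E_0 + (3/5)²·V_0 = 32/25;  E_1 = 6/5
V_2 = 16/25·E_1 + (3/5)²·V_1 = 768/625;  E_2 = 18/25
V_3 = 16/25·E_2 + (3/5)²·V_2 = 14112/15625;  E_3 = 54/125


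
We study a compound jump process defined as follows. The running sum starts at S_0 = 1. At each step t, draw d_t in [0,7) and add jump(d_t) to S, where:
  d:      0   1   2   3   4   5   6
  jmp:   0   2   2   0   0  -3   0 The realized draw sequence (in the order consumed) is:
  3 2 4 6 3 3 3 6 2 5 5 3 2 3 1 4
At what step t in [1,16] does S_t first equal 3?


2

t=0: S=1, d=3, jump=0, S_1=1
t=1: S=1, d=2, jump=2, S_2=3
t=2: S=3, d=4, jump=0, S_3=3
t=3: S=3, d=6, jump=0, S_4=3
t=4: S=3, d=3, jump=0, S_5=3
t=5: S=3, d=3, jump=0, S_6=3
t=6: S=3, d=3, jump=0, S_7=3
t=7: S=3, d=6, jump=0, S_8=3
t=8: S=3, d=2, jump=2, S_9=5
t=9: S=5, d=5, jump=-3, S_10=2
t=10: S=2, d=5, jump=-3, S_11=-1
t=11: S=-1, d=3, jump=0, S_12=-1
t=12: S=-1, d=2, jump=2, S_13=1
t=13: S=1, d=3, jump=0, S_14=1
t=14: S=1, d=1, jump=2, S_15=3
t=15: S=3, d=4, jump=0, S_16=3


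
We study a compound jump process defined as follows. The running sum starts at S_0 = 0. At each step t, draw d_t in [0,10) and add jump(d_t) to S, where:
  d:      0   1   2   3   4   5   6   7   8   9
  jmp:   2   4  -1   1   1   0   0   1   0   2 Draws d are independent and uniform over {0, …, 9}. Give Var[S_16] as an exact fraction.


144/5

Outcome values over d=0..9: [2, 4, -1, 1, 1, 0, 0, 1, 0, 2]
Σy = 10, Σy² = 28, M = 10
μ = 10/10 = 1,  σ² = 28/10 − (1)² = 9/5
Independent increments: Var[S_16] = 16·σ² = 16·(9/5) = 144/5


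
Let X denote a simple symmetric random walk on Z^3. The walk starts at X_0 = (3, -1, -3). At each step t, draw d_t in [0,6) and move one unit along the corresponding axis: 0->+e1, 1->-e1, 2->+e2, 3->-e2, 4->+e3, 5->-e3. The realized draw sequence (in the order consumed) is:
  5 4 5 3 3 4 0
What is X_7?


(4, -3, -3)

t=0: X=(3, -1, -3), d=5 → -e3, X_1=(3, -1, -4)
t=1: X=(3, -1, -4), d=4 → +e3, X_2=(3, -1, -3)
t=2: X=(3, -1, -3), d=5 → -e3, X_3=(3, -1, -4)
t=3: X=(3, -1, -4), d=3 → -e2, X_4=(3, -2, -4)
t=4: X=(3, -2, -4), d=3 → -e2, X_5=(3, -3, -4)
t=5: X=(3, -3, -4), d=4 → +e3, X_6=(3, -3, -3)
t=6: X=(3, -3, -3), d=0 → +e1, X_7=(4, -3, -3)


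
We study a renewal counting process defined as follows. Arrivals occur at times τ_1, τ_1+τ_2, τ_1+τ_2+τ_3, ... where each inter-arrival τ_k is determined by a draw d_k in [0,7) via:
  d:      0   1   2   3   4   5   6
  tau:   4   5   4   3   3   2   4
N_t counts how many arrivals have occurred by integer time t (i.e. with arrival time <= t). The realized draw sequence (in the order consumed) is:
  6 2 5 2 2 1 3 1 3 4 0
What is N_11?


3

draw d_1=6: τ_1=4, arrival time A_1=4
draw d_2=2: τ_2=4, arrival time A_2=8
draw d_3=5: τ_3=2, arrival time A_3=10
draw d_4=2: τ_4=4, arrival time A_4=14
draw d_5=2: τ_5=4, arrival time A_5=18
draw d_6=1: τ_6=5, arrival time A_6=23
draw d_7=3: τ_7=3, arrival time A_7=26
draw d_8=1: τ_8=5, arrival time A_8=31
draw d_9=3: τ_9=3, arrival time A_9=34
draw d_10=4: τ_10=3, arrival time A_10=37
draw d_11=0: τ_11=4, arrival time A_11=41
N_t over t=0..11: 0:0 1:0 2:0 3:0 4:1 5:1 6:1 7:1 8:2 9:2 10:3 11:3


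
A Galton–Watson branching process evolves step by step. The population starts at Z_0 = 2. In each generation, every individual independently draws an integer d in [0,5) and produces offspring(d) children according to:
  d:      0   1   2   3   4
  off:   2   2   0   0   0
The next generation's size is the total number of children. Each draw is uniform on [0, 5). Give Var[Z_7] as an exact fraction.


12138774528/6103515625

Outcome values over d=0..4: [2, 2, 0, 0, 0]
Σy = 4, Σy² = 8, M = 5
μ = 4/5 = 4/5,  σ² = 8/5 − (4/5)² = 24/25
V_0 = 0, E_0 = 2
V_1 = 24/25·E_0 + (4/5)²·V_0 = 48/25;  E_1 = 8/5
V_2 = 24/25·E_1 + (4/5)²·V_1 = 1728/625;  E_2 = 32/25
V_3 = 24/25·E_2 + (4/5)²·V_2 = 46848/15625;  E_3 = 128/125
V_4 = 24/25·E_3 + (4/5)²·V_3 = 1133568/390625;  E_4 = 512/625
V_5 = 24/25·E_4 + (4/5)²·V_4 = 25817088/9765625;  E_5 = 2048/3125
V_6 = 24/25·E_5 + (4/5)²·V_5 = 566673408/244140625;  E_6 = 8192/15625
V_7 = 24/25·E_6 + (4/5)²·V_6 = 12138774528/6103515625;  E_7 = 32768/78125


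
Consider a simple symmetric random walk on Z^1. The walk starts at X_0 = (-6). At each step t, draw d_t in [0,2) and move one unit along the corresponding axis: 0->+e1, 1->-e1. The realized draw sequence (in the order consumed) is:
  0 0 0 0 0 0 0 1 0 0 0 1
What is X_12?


(2)

t=0: X=(-6), d=0 → +e1, X_1=(-5)
t=1: X=(-5), d=0 → +e1, X_2=(-4)
t=2: X=(-4), d=0 → +e1, X_3=(-3)
t=3: X=(-3), d=0 → +e1, X_4=(-2)
t=4: X=(-2), d=0 → +e1, X_5=(-1)
t=5: X=(-1), d=0 → +e1, X_6=(0)
t=6: X=(0), d=0 → +e1, X_7=(1)
t=7: X=(1), d=1 → -e1, X_8=(0)
t=8: X=(0), d=0 → +e1, X_9=(1)
t=9: X=(1), d=0 → +e1, X_10=(2)
t=10: X=(2), d=0 → +e1, X_11=(3)
t=11: X=(3), d=1 → -e1, X_12=(2)


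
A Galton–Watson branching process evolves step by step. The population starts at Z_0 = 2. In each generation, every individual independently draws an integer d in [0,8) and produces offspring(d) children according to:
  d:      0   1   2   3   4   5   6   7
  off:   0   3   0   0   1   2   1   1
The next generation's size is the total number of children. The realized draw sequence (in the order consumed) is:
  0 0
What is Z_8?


gen 0: Z_0=2, draws=[0, 0], offspring=[0, 0], Z_1=0
gen 1: Z_1=0, draws=[], offspring=[], Z_2=0
gen 2: Z_2=0, draws=[], offspring=[], Z_3=0
gen 3: Z_3=0, draws=[], offspring=[], Z_4=0
gen 4: Z_4=0, draws=[], offspring=[], Z_5=0
gen 5: Z_5=0, draws=[], offspring=[], Z_6=0
gen 6: Z_6=0, draws=[], offspring=[], Z_7=0
gen 7: Z_7=0, draws=[], offspring=[], Z_8=0

0


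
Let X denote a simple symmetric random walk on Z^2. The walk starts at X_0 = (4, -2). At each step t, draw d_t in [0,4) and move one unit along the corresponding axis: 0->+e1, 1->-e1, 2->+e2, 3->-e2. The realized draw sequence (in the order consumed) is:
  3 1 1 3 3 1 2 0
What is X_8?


(2, -4)

t=0: X=(4, -2), d=3 → -e2, X_1=(4, -3)
t=1: X=(4, -3), d=1 → -e1, X_2=(3, -3)
t=2: X=(3, -3), d=1 → -e1, X_3=(2, -3)
t=3: X=(2, -3), d=3 → -e2, X_4=(2, -4)
t=4: X=(2, -4), d=3 → -e2, X_5=(2, -5)
t=5: X=(2, -5), d=1 → -e1, X_6=(1, -5)
t=6: X=(1, -5), d=2 → +e2, X_7=(1, -4)
t=7: X=(1, -4), d=0 → +e1, X_8=(2, -4)


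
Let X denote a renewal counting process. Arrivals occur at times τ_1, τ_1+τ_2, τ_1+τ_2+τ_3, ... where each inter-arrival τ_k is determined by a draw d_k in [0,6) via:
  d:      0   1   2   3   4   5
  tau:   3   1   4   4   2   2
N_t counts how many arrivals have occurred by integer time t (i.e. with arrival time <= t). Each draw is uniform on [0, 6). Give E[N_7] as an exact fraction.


Inter-arrival values over d=0..5: [3, 1, 4, 4, 2, 2]
Each d has probability 1/6, so the pmf of τ is: f(1) = 1/6, f(2) = 1/3, f(3) = 1/6, f(4) = 1/3
Renewal equation for m(n) = E[N_n]: condition on τ_1 = k (if k <= n, one arrival plus a fresh copy on the remaining n−k steps): m(n) = F(n) + Σ_{k<=n} f(k)·m(n−k), where F(n) = P(τ <= n) and m(0) = 0
m(1) = F(1) = 1/6
m(2) = F(2) + f(1)·m(1) = 1/2 + 1/6·1/6 = 19/36
m(3) = F(3) + f(1)·m(2) + f(2)·m(1) = 2/3 + 1/6·19/36 + 1/3·1/6 = 175/216
m(4) = F(4) + f(1)·m(3) + f(2)·m(2) + f(3)·m(1) = 1 + 1/6·175/216 + 1/3·19/36 + 1/6·1/6 = 1735/1296
m(5) = F(5) + f(1)·m(4) + f(2)·m(3) + f(3)·m(2) + f(4)·m(1) = 1 + 1/6·1735/1296 + 1/3·175/216 + 1/6·19/36 + 1/3·1/6 = 12727/7776
m(6) = F(6) + f(1)·m(5) + f(2)·m(4) + f(3)·m(3) + f(4)·m(2) = 1 + 1/6·12727/7776 + 1/3·1735/1296 + 1/6·175/216 + 1/3·19/36 = 94711/46656
m(7) = F(7) + f(1)·m(6) + f(2)·m(5) + f(3)·m(4) + f(4)·m(3) = 1 + 1/6·94711/46656 + 1/3·12727/7776 + 1/6·1735/1296 + 1/3·175/216 = 665431/279936
E[N_7] = m(7) = 665431/279936

665431/279936


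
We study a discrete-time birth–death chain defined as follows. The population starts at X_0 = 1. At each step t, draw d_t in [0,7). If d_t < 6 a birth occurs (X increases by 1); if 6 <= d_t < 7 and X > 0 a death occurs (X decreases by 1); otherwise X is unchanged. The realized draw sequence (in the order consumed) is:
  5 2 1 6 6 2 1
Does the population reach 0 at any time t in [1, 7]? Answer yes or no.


no

t=0: X=1, d=5 → birth, X_1=2
t=1: X=2, d=2 → birth, X_2=3
t=2: X=3, d=1 → birth, X_3=4
t=3: X=4, d=6 → death, X_4=3
t=4: X=3, d=6 → death, X_5=2
t=5: X=2, d=2 → birth, X_6=3
t=6: X=3, d=1 → birth, X_7=4


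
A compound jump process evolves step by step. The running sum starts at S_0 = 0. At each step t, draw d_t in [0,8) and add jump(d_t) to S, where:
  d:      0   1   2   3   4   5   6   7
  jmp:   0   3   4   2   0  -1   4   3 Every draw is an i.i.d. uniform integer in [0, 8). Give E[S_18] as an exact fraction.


Outcome values over d=0..7: [0, 3, 4, 2, 0, -1, 4, 3]
Σy = 15, Σy² = 55, M = 8
μ = 15/8 = 15/8,  σ² = 55/8 − (15/8)² = 215/64
E[S_18] = 0 + 18·(15/8) = 135/4

135/4


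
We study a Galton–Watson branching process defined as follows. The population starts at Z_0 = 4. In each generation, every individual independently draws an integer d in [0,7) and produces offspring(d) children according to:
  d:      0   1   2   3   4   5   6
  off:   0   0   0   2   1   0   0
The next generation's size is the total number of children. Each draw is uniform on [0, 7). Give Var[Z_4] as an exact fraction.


Outcome values over d=0..6: [0, 0, 0, 2, 1, 0, 0]
Σy = 3, Σy² = 5, M = 7
μ = 3/7 = 3/7,  σ² = 5/7 − (3/7)² = 26/49
V_0 = 0, E_0 = 4
V_1 = 26/49·E_0 + (3/7)²·V_0 = 104/49;  E_1 = 12/7
V_2 = 26/49·E_1 + (3/7)²·V_1 = 3120/2401;  E_2 = 36/49
V_3 = 26/49·E_2 + (3/7)²·V_2 = 73944/117649;  E_3 = 108/343
V_4 = 26/49·E_3 + (3/7)²·V_3 = 1628640/5764801;  E_4 = 324/2401

1628640/5764801


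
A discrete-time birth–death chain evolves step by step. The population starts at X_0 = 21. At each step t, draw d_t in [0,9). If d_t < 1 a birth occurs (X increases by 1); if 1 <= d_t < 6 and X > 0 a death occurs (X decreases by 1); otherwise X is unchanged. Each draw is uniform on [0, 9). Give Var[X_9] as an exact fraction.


X can drop by at most 1 per step and X_0 = 21 > T = 9, so X_t >= 21 − t >= 12 > 0 for every t <= 9: the floor at 0 (the 'and X > 0' condition) never binds. Hence X_9 = X_0 + Σ_{t<9} Y_t with i.i.d. increments Y_t = y(d_t) ∈ {+1, −1, 0}.
Outcome values over d=0..8: [1, -1, -1, -1, -1, -1, 0, 0, 0]
Σy = -4, Σy² = 6, M = 9
μ = -4/9 = -4/9,  σ² = 6/9 − (-4/9)² = 38/81
Independent increments: Var[X_9] = 9·σ² = 9·(38/81) = 38/9

38/9


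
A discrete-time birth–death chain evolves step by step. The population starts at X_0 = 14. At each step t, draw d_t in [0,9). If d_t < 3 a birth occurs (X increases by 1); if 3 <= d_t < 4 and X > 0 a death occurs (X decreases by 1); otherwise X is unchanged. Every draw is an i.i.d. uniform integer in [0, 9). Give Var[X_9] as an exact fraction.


X can drop by at most 1 per step and X_0 = 14 > T = 9, so X_t >= 14 − t >= 5 > 0 for every t <= 9: the floor at 0 (the 'and X > 0' condition) never binds. Hence X_9 = X_0 + Σ_{t<9} Y_t with i.i.d. increments Y_t = y(d_t) ∈ {+1, −1, 0}.
Outcome values over d=0..8: [1, 1, 1, -1, 0, 0, 0, 0, 0]
Σy = 2, Σy² = 4, M = 9
μ = 2/9 = 2/9,  σ² = 4/9 − (2/9)² = 32/81
Independent increments: Var[X_9] = 9·σ² = 9·(32/81) = 32/9

32/9


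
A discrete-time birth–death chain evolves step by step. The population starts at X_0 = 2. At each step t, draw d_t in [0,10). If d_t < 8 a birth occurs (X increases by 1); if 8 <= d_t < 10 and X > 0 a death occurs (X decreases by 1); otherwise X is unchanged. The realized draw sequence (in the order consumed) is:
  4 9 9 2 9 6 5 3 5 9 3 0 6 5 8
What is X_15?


7

t=0: X=2, d=4 → birth, X_1=3
t=1: X=3, d=9 → death, X_2=2
t=2: X=2, d=9 → death, X_3=1
t=3: X=1, d=2 → birth, X_4=2
t=4: X=2, d=9 → death, X_5=1
t=5: X=1, d=6 → birth, X_6=2
t=6: X=2, d=5 → birth, X_7=3
t=7: X=3, d=3 → birth, X_8=4
t=8: X=4, d=5 → birth, X_9=5
t=9: X=5, d=9 → death, X_10=4
t=10: X=4, d=3 → birth, X_11=5
t=11: X=5, d=0 → birth, X_12=6
t=12: X=6, d=6 → birth, X_13=7
t=13: X=7, d=5 → birth, X_14=8
t=14: X=8, d=8 → death, X_15=7


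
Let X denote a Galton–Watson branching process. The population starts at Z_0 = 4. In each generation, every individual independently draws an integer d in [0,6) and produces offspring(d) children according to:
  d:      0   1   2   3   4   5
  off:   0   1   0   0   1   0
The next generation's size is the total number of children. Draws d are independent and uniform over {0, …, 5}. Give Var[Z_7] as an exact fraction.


Outcome values over d=0..5: [0, 1, 0, 0, 1, 0]
Σy = 2, Σy² = 2, M = 6
μ = 2/6 = 1/3,  σ² = 2/6 − (1/3)² = 2/9
V_0 = 0, E_0 = 4
V_1 = 2/9·E_0 + (1/3)²·V_0 = 8/9;  E_1 = 4/3
V_2 = 2/9·E_1 + (1/3)²·V_1 = 32/81;  E_2 = 4/9
V_3 = 2/9·E_2 + (1/3)²·V_2 = 104/729;  E_3 = 4/27
V_4 = 2/9·E_3 + (1/3)²·V_3 = 320/6561;  E_4 = 4/81
V_5 = 2/9·E_4 + (1/3)²·V_4 = 968/59049;  E_5 = 4/243
V_6 = 2/9·E_5 + (1/3)²·V_5 = 2912/531441;  E_6 = 4/729
V_7 = 2/9·E_6 + (1/3)²·V_6 = 8744/4782969;  E_7 = 4/2187

8744/4782969


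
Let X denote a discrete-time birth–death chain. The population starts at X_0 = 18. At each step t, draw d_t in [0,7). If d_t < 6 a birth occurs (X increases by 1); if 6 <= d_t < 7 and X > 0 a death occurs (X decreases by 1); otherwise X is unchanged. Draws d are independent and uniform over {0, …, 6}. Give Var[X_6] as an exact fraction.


144/49

X can drop by at most 1 per step and X_0 = 18 > T = 6, so X_t >= 18 − t >= 12 > 0 for every t <= 6: the floor at 0 (the 'and X > 0' condition) never binds. Hence X_6 = X_0 + Σ_{t<6} Y_t with i.i.d. increments Y_t = y(d_t) ∈ {+1, −1, 0}.
Outcome values over d=0..6: [1, 1, 1, 1, 1, 1, -1]
Σy = 5, Σy² = 7, M = 7
μ = 5/7 = 5/7,  σ² = 7/7 − (5/7)² = 24/49
Independent increments: Var[X_6] = 6·σ² = 6·(24/49) = 144/49


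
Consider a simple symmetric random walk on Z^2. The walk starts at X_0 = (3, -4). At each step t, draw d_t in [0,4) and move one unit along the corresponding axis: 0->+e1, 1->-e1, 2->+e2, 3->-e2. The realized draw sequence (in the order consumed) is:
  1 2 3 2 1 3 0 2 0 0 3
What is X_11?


(4, -4)

t=0: X=(3, -4), d=1 → -e1, X_1=(2, -4)
t=1: X=(2, -4), d=2 → +e2, X_2=(2, -3)
t=2: X=(2, -3), d=3 → -e2, X_3=(2, -4)
t=3: X=(2, -4), d=2 → +e2, X_4=(2, -3)
t=4: X=(2, -3), d=1 → -e1, X_5=(1, -3)
t=5: X=(1, -3), d=3 → -e2, X_6=(1, -4)
t=6: X=(1, -4), d=0 → +e1, X_7=(2, -4)
t=7: X=(2, -4), d=2 → +e2, X_8=(2, -3)
t=8: X=(2, -3), d=0 → +e1, X_9=(3, -3)
t=9: X=(3, -3), d=0 → +e1, X_10=(4, -3)
t=10: X=(4, -3), d=3 → -e2, X_11=(4, -4)


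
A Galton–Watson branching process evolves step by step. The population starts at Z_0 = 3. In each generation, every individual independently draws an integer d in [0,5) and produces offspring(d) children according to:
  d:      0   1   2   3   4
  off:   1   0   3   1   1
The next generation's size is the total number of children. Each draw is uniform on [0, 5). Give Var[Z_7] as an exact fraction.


677929969152/6103515625

Outcome values over d=0..4: [1, 0, 3, 1, 1]
Σy = 6, Σy² = 12, M = 5
μ = 6/5 = 6/5,  σ² = 12/5 − (6/5)² = 24/25
V_0 = 0, E_0 = 3
V_1 = 24/25·E_0 + (6/5)²·V_0 = 72/25;  E_1 = 18/5
V_2 = 24/25·E_1 + (6/5)²·V_1 = 4752/625;  E_2 = 108/25
V_3 = 24/25·E_2 + (6/5)²·V_2 = 235872/15625;  E_3 = 648/125
V_4 = 24/25·E_3 + (6/5)²·V_3 = 10435392/390625;  E_4 = 3888/625
V_5 = 24/25·E_4 + (6/5)²·V_4 = 433994112/9765625;  E_5 = 23328/3125
V_6 = 24/25·E_5 + (6/5)²·V_5 = 17373388032/244140625;  E_6 = 139968/15625
V_7 = 24/25·E_6 + (6/5)²·V_6 = 677929969152/6103515625;  E_7 = 839808/78125


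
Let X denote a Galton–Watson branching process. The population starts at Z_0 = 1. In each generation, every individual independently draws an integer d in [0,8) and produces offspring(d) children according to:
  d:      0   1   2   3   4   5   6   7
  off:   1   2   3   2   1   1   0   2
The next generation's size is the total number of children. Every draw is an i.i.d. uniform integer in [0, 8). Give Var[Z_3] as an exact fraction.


Outcome values over d=0..7: [1, 2, 3, 2, 1, 1, 0, 2]
Σy = 12, Σy² = 24, M = 8
μ = 12/8 = 3/2,  σ² = 24/8 − (3/2)² = 3/4
V_0 = 0, E_0 = 1
V_1 = 3/4·E_0 + (3/2)²·V_0 = 3/4;  E_1 = 3/2
V_2 = 3/4·E_1 + (3/2)²·V_1 = 45/16;  E_2 = 9/4
V_3 = 3/4·E_2 + (3/2)²·V_2 = 513/64;  E_3 = 27/8

513/64


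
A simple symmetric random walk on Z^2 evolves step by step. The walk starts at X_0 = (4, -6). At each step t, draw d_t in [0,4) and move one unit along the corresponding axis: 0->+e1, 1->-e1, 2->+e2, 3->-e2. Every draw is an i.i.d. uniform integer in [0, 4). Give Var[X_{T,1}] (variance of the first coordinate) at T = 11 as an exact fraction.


Outcome values over d=0..3: [1, -1, 0, 0]
Σy = 0, Σy² = 2, M = 4
μ = 0/4 = 0,  σ² = 2/4 − (0)² = 1/2
Independent increments: Var[X_11] = 11·σ² = 11·(1/2) = 11/2

11/2


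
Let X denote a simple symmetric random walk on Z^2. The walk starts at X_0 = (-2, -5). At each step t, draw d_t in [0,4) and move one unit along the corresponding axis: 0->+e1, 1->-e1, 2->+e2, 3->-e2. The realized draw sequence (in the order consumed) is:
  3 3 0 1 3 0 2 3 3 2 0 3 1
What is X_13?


(-1, -9)

t=0: X=(-2, -5), d=3 → -e2, X_1=(-2, -6)
t=1: X=(-2, -6), d=3 → -e2, X_2=(-2, -7)
t=2: X=(-2, -7), d=0 → +e1, X_3=(-1, -7)
t=3: X=(-1, -7), d=1 → -e1, X_4=(-2, -7)
t=4: X=(-2, -7), d=3 → -e2, X_5=(-2, -8)
t=5: X=(-2, -8), d=0 → +e1, X_6=(-1, -8)
t=6: X=(-1, -8), d=2 → +e2, X_7=(-1, -7)
t=7: X=(-1, -7), d=3 → -e2, X_8=(-1, -8)
t=8: X=(-1, -8), d=3 → -e2, X_9=(-1, -9)
t=9: X=(-1, -9), d=2 → +e2, X_10=(-1, -8)
t=10: X=(-1, -8), d=0 → +e1, X_11=(0, -8)
t=11: X=(0, -8), d=3 → -e2, X_12=(0, -9)
t=12: X=(0, -9), d=1 → -e1, X_13=(-1, -9)


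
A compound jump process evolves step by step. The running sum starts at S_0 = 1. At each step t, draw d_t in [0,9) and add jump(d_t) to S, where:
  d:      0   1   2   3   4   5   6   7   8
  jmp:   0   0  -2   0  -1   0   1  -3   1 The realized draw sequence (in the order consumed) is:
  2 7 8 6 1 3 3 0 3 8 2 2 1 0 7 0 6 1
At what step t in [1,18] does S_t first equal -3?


3

t=0: S=1, d=2, jump=-2, S_1=-1
t=1: S=-1, d=7, jump=-3, S_2=-4
t=2: S=-4, d=8, jump=1, S_3=-3
t=3: S=-3, d=6, jump=1, S_4=-2
t=4: S=-2, d=1, jump=0, S_5=-2
t=5: S=-2, d=3, jump=0, S_6=-2
t=6: S=-2, d=3, jump=0, S_7=-2
t=7: S=-2, d=0, jump=0, S_8=-2
t=8: S=-2, d=3, jump=0, S_9=-2
t=9: S=-2, d=8, jump=1, S_10=-1
t=10: S=-1, d=2, jump=-2, S_11=-3
t=11: S=-3, d=2, jump=-2, S_12=-5
t=12: S=-5, d=1, jump=0, S_13=-5
t=13: S=-5, d=0, jump=0, S_14=-5
t=14: S=-5, d=7, jump=-3, S_15=-8
t=15: S=-8, d=0, jump=0, S_16=-8
t=16: S=-8, d=6, jump=1, S_17=-7
t=17: S=-7, d=1, jump=0, S_18=-7


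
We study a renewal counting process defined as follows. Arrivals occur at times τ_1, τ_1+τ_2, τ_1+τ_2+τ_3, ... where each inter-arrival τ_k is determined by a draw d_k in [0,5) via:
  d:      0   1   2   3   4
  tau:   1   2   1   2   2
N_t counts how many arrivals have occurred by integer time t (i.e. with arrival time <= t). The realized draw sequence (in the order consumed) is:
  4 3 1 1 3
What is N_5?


draw d_1=4: τ_1=2, arrival time A_1=2
draw d_2=3: τ_2=2, arrival time A_2=4
draw d_3=1: τ_3=2, arrival time A_3=6
draw d_4=1: τ_4=2, arrival time A_4=8
draw d_5=3: τ_5=2, arrival time A_5=10
N_t over t=0..5: 0:0 1:0 2:1 3:1 4:2 5:2

2


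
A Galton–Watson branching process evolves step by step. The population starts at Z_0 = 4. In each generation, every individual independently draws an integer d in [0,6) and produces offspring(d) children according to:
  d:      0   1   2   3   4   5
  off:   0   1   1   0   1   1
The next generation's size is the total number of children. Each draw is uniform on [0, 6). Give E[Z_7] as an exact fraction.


512/2187

Outcome values over d=0..5: [0, 1, 1, 0, 1, 1]
Σy = 4, Σy² = 4, M = 6
μ = 4/6 = 2/3,  σ² = 4/6 − (2/3)² = 2/9
E[Z_0] = 4
E[Z_1] = 2/3·E[Z_0] = 8/3
E[Z_2] = 2/3·E[Z_1] = 16/9
E[Z_3] = 2/3·E[Z_2] = 32/27
E[Z_4] = 2/3·E[Z_3] = 64/81
E[Z_5] = 2/3·E[Z_4] = 128/243
E[Z_6] = 2/3·E[Z_5] = 256/729
E[Z_7] = 2/3·E[Z_6] = 512/2187


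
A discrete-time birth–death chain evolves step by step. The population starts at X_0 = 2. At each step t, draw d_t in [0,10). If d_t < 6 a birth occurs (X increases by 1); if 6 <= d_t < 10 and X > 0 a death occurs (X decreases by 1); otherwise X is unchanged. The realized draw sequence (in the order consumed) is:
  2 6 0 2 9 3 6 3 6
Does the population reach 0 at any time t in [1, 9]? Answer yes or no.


t=0: X=2, d=2 → birth, X_1=3
t=1: X=3, d=6 → death, X_2=2
t=2: X=2, d=0 → birth, X_3=3
t=3: X=3, d=2 → birth, X_4=4
t=4: X=4, d=9 → death, X_5=3
t=5: X=3, d=3 → birth, X_6=4
t=6: X=4, d=6 → death, X_7=3
t=7: X=3, d=3 → birth, X_8=4
t=8: X=4, d=6 → death, X_9=3

no


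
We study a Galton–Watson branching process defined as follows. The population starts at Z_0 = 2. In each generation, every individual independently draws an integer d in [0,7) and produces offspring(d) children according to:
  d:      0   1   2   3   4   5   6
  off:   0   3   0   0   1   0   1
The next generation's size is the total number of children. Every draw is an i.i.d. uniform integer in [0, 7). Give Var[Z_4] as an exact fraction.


Outcome values over d=0..6: [0, 3, 0, 0, 1, 0, 1]
Σy = 5, Σy² = 11, M = 7
μ = 5/7 = 5/7,  σ² = 11/7 − (5/7)² = 52/49
V_0 = 0, E_0 = 2
V_1 = 52/49·E_0 + (5/7)²·V_0 = 104/49;  E_1 = 10/7
V_2 = 52/49·E_1 + (5/7)²·V_1 = 6240/2401;  E_2 = 50/49
V_3 = 52/49·E_2 + (5/7)²·V_2 = 283400/117649;  E_3 = 250/343
V_4 = 52/49·E_3 + (5/7)²·V_3 = 11544000/5764801;  E_4 = 1250/2401

11544000/5764801


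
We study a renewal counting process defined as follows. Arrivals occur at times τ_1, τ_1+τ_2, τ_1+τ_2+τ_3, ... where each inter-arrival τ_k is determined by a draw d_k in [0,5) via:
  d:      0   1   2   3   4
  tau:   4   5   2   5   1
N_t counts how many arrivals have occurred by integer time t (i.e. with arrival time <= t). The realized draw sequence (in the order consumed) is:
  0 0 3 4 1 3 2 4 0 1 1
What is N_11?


2

draw d_1=0: τ_1=4, arrival time A_1=4
draw d_2=0: τ_2=4, arrival time A_2=8
draw d_3=3: τ_3=5, arrival time A_3=13
draw d_4=4: τ_4=1, arrival time A_4=14
draw d_5=1: τ_5=5, arrival time A_5=19
draw d_6=3: τ_6=5, arrival time A_6=24
draw d_7=2: τ_7=2, arrival time A_7=26
draw d_8=4: τ_8=1, arrival time A_8=27
draw d_9=0: τ_9=4, arrival time A_9=31
draw d_10=1: τ_10=5, arrival time A_10=36
draw d_11=1: τ_11=5, arrival time A_11=41
N_t over t=0..11: 0:0 1:0 2:0 3:0 4:1 5:1 6:1 7:1 8:2 9:2 10:2 11:2


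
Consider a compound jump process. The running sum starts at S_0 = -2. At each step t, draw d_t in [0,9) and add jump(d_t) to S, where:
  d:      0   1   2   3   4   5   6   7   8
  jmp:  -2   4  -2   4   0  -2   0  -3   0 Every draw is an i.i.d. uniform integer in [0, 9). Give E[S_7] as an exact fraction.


-25/9

Outcome values over d=0..8: [-2, 4, -2, 4, 0, -2, 0, -3, 0]
Σy = -1, Σy² = 53, M = 9
μ = -1/9 = -1/9,  σ² = 53/9 − (-1/9)² = 476/81
E[S_7] = -2 + 7·(-1/9) = -25/9


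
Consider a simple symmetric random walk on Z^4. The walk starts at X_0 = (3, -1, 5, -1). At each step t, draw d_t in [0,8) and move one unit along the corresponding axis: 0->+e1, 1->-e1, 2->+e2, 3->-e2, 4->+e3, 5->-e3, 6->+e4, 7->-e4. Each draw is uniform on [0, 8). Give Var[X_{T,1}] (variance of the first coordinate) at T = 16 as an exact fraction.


4

Outcome values over d=0..7: [1, -1, 0, 0, 0, 0, 0, 0]
Σy = 0, Σy² = 2, M = 8
μ = 0/8 = 0,  σ² = 2/8 − (0)² = 1/4
Independent increments: Var[X_16] = 16·σ² = 16·(1/4) = 4


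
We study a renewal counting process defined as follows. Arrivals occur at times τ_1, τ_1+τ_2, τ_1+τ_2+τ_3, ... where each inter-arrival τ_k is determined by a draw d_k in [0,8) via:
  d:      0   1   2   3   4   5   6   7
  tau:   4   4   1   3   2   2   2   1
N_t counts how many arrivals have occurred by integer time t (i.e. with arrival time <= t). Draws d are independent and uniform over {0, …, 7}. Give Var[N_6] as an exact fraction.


11572439/16777216

Inter-arrival values over d=0..7: [4, 4, 1, 3, 2, 2, 2, 1]
Each d has probability 1/8, so the pmf of τ is: f(1) = 1/4, f(2) = 3/8, f(3) = 1/8, f(4) = 1/4
Let p_n(j) = P(N_n = j), with p_0 = [1]. Condition on τ_1: p_n(0) = P(τ > n), and for j >= 1, p_n(j) = Σ_{k<=n} f(k)·p_{n−k}(j−1)
p_1 = [3/4, 1/4]  (j = 0..1)
p_2 = [3/8, 9/16, 1/16]  (j = 0..2)
p_3 = [1/4, 1/2, 15/64, 1/64]  (j = 0..3)
p_4 = [0, 35/64, 47/128, 21/256, 1/256]  (j = 0..4)
p_5 = [0, 21/64, 117/256, 3/16, 27/1024, 1/1024]  (j = 0..5)
p_6 = [0, 1/8, 251/512, 19/64, 163/2048, 33/4096, 1/4096]  (j = 0..6)
E[N_6] = Σ j·p_6(j) = 9651/4096;  E[N_6²] = Σ j²·p_6(j) = 25565/4096
Var[N_6] = 25565/4096 − (9651/4096)² = 11572439/16777216


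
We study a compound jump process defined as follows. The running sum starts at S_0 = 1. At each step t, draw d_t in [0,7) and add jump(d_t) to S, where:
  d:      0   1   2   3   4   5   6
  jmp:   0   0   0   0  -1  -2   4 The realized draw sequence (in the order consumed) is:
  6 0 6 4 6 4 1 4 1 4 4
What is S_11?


8

t=0: S=1, d=6, jump=4, S_1=5
t=1: S=5, d=0, jump=0, S_2=5
t=2: S=5, d=6, jump=4, S_3=9
t=3: S=9, d=4, jump=-1, S_4=8
t=4: S=8, d=6, jump=4, S_5=12
t=5: S=12, d=4, jump=-1, S_6=11
t=6: S=11, d=1, jump=0, S_7=11
t=7: S=11, d=4, jump=-1, S_8=10
t=8: S=10, d=1, jump=0, S_9=10
t=9: S=10, d=4, jump=-1, S_10=9
t=10: S=9, d=4, jump=-1, S_11=8


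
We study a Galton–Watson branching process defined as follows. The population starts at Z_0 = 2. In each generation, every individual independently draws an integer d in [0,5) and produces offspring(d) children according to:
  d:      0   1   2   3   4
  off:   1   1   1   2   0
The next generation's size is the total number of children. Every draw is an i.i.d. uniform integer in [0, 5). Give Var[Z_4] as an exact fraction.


Outcome values over d=0..4: [1, 1, 1, 2, 0]
Σy = 5, Σy² = 7, M = 5
μ = 5/5 = 1,  σ² = 7/5 − (1)² = 2/5
V_0 = 0, E_0 = 2
V_1 = 2/5·E_0 + (1)²·V_0 = 4/5;  E_1 = 2
V_2 = 2/5·E_1 + (1)²·V_1 = 8/5;  E_2 = 2
V_3 = 2/5·E_2 + (1)²·V_2 = 12/5;  E_3 = 2
V_4 = 2/5·E_3 + (1)²·V_3 = 16/5;  E_4 = 2

16/5


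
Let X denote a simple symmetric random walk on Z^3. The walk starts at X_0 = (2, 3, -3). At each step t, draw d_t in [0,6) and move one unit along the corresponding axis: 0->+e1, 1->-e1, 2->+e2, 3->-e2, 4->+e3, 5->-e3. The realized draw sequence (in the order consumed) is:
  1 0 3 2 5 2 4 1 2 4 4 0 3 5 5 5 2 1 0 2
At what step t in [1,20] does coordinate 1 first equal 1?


1

t=0: X=(2, 3, -3), d=1 → -e1, X_1=(1, 3, -3)
t=1: X=(1, 3, -3), d=0 → +e1, X_2=(2, 3, -3)
t=2: X=(2, 3, -3), d=3 → -e2, X_3=(2, 2, -3)
t=3: X=(2, 2, -3), d=2 → +e2, X_4=(2, 3, -3)
t=4: X=(2, 3, -3), d=5 → -e3, X_5=(2, 3, -4)
t=5: X=(2, 3, -4), d=2 → +e2, X_6=(2, 4, -4)
t=6: X=(2, 4, -4), d=4 → +e3, X_7=(2, 4, -3)
t=7: X=(2, 4, -3), d=1 → -e1, X_8=(1, 4, -3)
t=8: X=(1, 4, -3), d=2 → +e2, X_9=(1, 5, -3)
t=9: X=(1, 5, -3), d=4 → +e3, X_10=(1, 5, -2)
t=10: X=(1, 5, -2), d=4 → +e3, X_11=(1, 5, -1)
t=11: X=(1, 5, -1), d=0 → +e1, X_12=(2, 5, -1)
t=12: X=(2, 5, -1), d=3 → -e2, X_13=(2, 4, -1)
t=13: X=(2, 4, -1), d=5 → -e3, X_14=(2, 4, -2)
t=14: X=(2, 4, -2), d=5 → -e3, X_15=(2, 4, -3)
t=15: X=(2, 4, -3), d=5 → -e3, X_16=(2, 4, -4)
t=16: X=(2, 4, -4), d=2 → +e2, X_17=(2, 5, -4)
t=17: X=(2, 5, -4), d=1 → -e1, X_18=(1, 5, -4)
t=18: X=(1, 5, -4), d=0 → +e1, X_19=(2, 5, -4)
t=19: X=(2, 5, -4), d=2 → +e2, X_20=(2, 6, -4)


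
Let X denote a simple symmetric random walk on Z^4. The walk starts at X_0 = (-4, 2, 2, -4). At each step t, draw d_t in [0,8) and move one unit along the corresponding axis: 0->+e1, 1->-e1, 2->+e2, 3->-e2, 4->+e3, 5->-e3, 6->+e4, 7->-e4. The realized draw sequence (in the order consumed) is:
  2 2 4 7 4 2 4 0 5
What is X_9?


t=0: X=(-4, 2, 2, -4), d=2 → +e2, X_1=(-4, 3, 2, -4)
t=1: X=(-4, 3, 2, -4), d=2 → +e2, X_2=(-4, 4, 2, -4)
t=2: X=(-4, 4, 2, -4), d=4 → +e3, X_3=(-4, 4, 3, -4)
t=3: X=(-4, 4, 3, -4), d=7 → -e4, X_4=(-4, 4, 3, -5)
t=4: X=(-4, 4, 3, -5), d=4 → +e3, X_5=(-4, 4, 4, -5)
t=5: X=(-4, 4, 4, -5), d=2 → +e2, X_6=(-4, 5, 4, -5)
t=6: X=(-4, 5, 4, -5), d=4 → +e3, X_7=(-4, 5, 5, -5)
t=7: X=(-4, 5, 5, -5), d=0 → +e1, X_8=(-3, 5, 5, -5)
t=8: X=(-3, 5, 5, -5), d=5 → -e3, X_9=(-3, 5, 4, -5)

(-3, 5, 4, -5)


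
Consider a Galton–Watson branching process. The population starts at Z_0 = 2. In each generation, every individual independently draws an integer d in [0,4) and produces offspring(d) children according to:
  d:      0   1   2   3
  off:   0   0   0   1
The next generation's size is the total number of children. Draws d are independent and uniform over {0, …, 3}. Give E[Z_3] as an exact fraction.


Outcome values over d=0..3: [0, 0, 0, 1]
Σy = 1, Σy² = 1, M = 4
μ = 1/4 = 1/4,  σ² = 1/4 − (1/4)² = 3/16
E[Z_0] = 2
E[Z_1] = 1/4·E[Z_0] = 1/2
E[Z_2] = 1/4·E[Z_1] = 1/8
E[Z_3] = 1/4·E[Z_2] = 1/32

1/32


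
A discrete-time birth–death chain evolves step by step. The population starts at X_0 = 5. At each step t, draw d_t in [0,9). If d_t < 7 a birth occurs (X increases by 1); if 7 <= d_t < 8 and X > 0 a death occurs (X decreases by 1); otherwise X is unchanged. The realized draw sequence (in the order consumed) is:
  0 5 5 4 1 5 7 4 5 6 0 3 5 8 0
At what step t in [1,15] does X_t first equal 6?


t=0: X=5, d=0 → birth, X_1=6
t=1: X=6, d=5 → birth, X_2=7
t=2: X=7, d=5 → birth, X_3=8
t=3: X=8, d=4 → birth, X_4=9
t=4: X=9, d=1 → birth, X_5=10
t=5: X=10, d=5 → birth, X_6=11
t=6: X=11, d=7 → death, X_7=10
t=7: X=10, d=4 → birth, X_8=11
t=8: X=11, d=5 → birth, X_9=12
t=9: X=12, d=6 → birth, X_10=13
t=10: X=13, d=0 → birth, X_11=14
t=11: X=14, d=3 → birth, X_12=15
t=12: X=15, d=5 → birth, X_13=16
t=13: X=16, d=8 → hold, X_14=16
t=14: X=16, d=0 → birth, X_15=17

1


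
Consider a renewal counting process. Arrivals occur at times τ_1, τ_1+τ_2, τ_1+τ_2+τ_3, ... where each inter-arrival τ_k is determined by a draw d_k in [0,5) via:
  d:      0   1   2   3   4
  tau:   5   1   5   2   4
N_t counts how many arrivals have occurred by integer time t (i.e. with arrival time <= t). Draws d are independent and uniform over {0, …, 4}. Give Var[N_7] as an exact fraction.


Inter-arrival values over d=0..4: [5, 1, 5, 2, 4]
Each d has probability 1/5, so the pmf of τ is: f(1) = 1/5, f(2) = 1/5, f(4) = 1/5, f(5) = 2/5
Let p_n(j) = P(N_n = j), with p_0 = [1]. Condition on τ_1: p_n(0) = P(τ > n), and for j >= 1, p_n(j) = Σ_{k<=n} f(k)·p_{n−k}(j−1)
p_1 = [4/5, 1/5]  (j = 0..1)
p_2 = [3/5, 9/25, 1/25]  (j = 0..2)
p_3 = [3/5, 7/25, 14/125, 1/125]  (j = 0..3)
p_4 = [2/5, 11/25, 16/125, 19/625, 1/625]  (j = 0..4)
p_5 = [0, 19/25, 23/125, 6/125, 24/3125, 1/3125]  (j = 0..5)
p_6 = [0, 13/25, 49/125, 44/625, 49/3125, 29/15625, 1/15625]  (j = 0..6)
p_7 = [0, 9/25, 57/125, 96/625, 79/3125, 73/15625, 34/78125, 1/78125]  (j = 0..7)
E[N_7] = Σ j·p_7(j) = 145311/78125;  E[N_7²] = Σ j²·p_7(j) = 320623/78125
Var[N_7] = 320623/78125 − (145311/78125)² = 3933385154/6103515625

3933385154/6103515625


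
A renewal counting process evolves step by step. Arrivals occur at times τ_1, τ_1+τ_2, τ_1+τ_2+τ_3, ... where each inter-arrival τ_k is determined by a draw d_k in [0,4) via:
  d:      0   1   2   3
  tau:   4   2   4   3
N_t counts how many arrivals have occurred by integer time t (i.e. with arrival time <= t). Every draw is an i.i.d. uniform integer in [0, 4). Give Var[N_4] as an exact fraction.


Inter-arrival values over d=0..3: [4, 2, 4, 3]
Each d has probability 1/4, so the pmf of τ is: f(2) = 1/4, f(3) = 1/4, f(4) = 1/2
Let p_n(j) = P(N_n = j), with p_0 = [1]. Condition on τ_1: p_n(0) = P(τ > n), and for j >= 1, p_n(j) = Σ_{k<=n} f(k)·p_{n−k}(j−1)
p_1 = [1]  (j = 0)
p_2 = [3/4, 1/4]  (j = 0..1)
p_3 = [1/2, 1/2]  (j = 0..1)
p_4 = [0, 15/16, 1/16]  (j = 0..2)
E[N_4] = Σ j·p_4(j) = 17/16;  E[N_4²] = Σ j²·p_4(j) = 19/16
Var[N_4] = 19/16 − (17/16)² = 15/256

15/256


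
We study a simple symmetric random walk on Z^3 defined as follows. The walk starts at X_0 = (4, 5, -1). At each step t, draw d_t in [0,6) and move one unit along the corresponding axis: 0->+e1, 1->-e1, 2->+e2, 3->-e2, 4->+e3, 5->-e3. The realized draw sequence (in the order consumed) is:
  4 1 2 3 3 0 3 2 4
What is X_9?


(4, 4, 1)

t=0: X=(4, 5, -1), d=4 → +e3, X_1=(4, 5, 0)
t=1: X=(4, 5, 0), d=1 → -e1, X_2=(3, 5, 0)
t=2: X=(3, 5, 0), d=2 → +e2, X_3=(3, 6, 0)
t=3: X=(3, 6, 0), d=3 → -e2, X_4=(3, 5, 0)
t=4: X=(3, 5, 0), d=3 → -e2, X_5=(3, 4, 0)
t=5: X=(3, 4, 0), d=0 → +e1, X_6=(4, 4, 0)
t=6: X=(4, 4, 0), d=3 → -e2, X_7=(4, 3, 0)
t=7: X=(4, 3, 0), d=2 → +e2, X_8=(4, 4, 0)
t=8: X=(4, 4, 0), d=4 → +e3, X_9=(4, 4, 1)


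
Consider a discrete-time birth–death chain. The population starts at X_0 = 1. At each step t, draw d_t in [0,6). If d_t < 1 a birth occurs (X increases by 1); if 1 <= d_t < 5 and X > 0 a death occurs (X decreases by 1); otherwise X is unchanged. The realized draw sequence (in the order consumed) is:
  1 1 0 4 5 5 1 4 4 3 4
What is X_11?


0

t=0: X=1, d=1 → death, X_1=0
t=1: X=0, d=1 → hold, X_2=0
t=2: X=0, d=0 → birth, X_3=1
t=3: X=1, d=4 → death, X_4=0
t=4: X=0, d=5 → hold, X_5=0
t=5: X=0, d=5 → hold, X_6=0
t=6: X=0, d=1 → hold, X_7=0
t=7: X=0, d=4 → hold, X_8=0
t=8: X=0, d=4 → hold, X_9=0
t=9: X=0, d=3 → hold, X_10=0
t=10: X=0, d=4 → hold, X_11=0


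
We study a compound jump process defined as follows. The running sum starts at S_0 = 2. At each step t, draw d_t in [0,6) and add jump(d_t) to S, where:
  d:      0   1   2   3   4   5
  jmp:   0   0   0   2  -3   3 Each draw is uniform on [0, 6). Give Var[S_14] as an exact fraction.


448/9

Outcome values over d=0..5: [0, 0, 0, 2, -3, 3]
Σy = 2, Σy² = 22, M = 6
μ = 2/6 = 1/3,  σ² = 22/6 − (1/3)² = 32/9
Independent increments: Var[S_14] = 14·σ² = 14·(32/9) = 448/9


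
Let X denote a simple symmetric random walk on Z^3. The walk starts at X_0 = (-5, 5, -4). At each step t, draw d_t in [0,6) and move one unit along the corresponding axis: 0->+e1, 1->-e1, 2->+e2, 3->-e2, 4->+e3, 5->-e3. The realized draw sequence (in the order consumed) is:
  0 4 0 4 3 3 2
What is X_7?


t=0: X=(-5, 5, -4), d=0 → +e1, X_1=(-4, 5, -4)
t=1: X=(-4, 5, -4), d=4 → +e3, X_2=(-4, 5, -3)
t=2: X=(-4, 5, -3), d=0 → +e1, X_3=(-3, 5, -3)
t=3: X=(-3, 5, -3), d=4 → +e3, X_4=(-3, 5, -2)
t=4: X=(-3, 5, -2), d=3 → -e2, X_5=(-3, 4, -2)
t=5: X=(-3, 4, -2), d=3 → -e2, X_6=(-3, 3, -2)
t=6: X=(-3, 3, -2), d=2 → +e2, X_7=(-3, 4, -2)

(-3, 4, -2)


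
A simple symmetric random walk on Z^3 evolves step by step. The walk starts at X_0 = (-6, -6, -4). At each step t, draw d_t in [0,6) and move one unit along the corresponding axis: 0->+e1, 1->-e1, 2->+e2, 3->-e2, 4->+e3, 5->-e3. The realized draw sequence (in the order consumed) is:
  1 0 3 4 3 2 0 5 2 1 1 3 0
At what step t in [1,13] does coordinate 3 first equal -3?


4

t=0: X=(-6, -6, -4), d=1 → -e1, X_1=(-7, -6, -4)
t=1: X=(-7, -6, -4), d=0 → +e1, X_2=(-6, -6, -4)
t=2: X=(-6, -6, -4), d=3 → -e2, X_3=(-6, -7, -4)
t=3: X=(-6, -7, -4), d=4 → +e3, X_4=(-6, -7, -3)
t=4: X=(-6, -7, -3), d=3 → -e2, X_5=(-6, -8, -3)
t=5: X=(-6, -8, -3), d=2 → +e2, X_6=(-6, -7, -3)
t=6: X=(-6, -7, -3), d=0 → +e1, X_7=(-5, -7, -3)
t=7: X=(-5, -7, -3), d=5 → -e3, X_8=(-5, -7, -4)
t=8: X=(-5, -7, -4), d=2 → +e2, X_9=(-5, -6, -4)
t=9: X=(-5, -6, -4), d=1 → -e1, X_10=(-6, -6, -4)
t=10: X=(-6, -6, -4), d=1 → -e1, X_11=(-7, -6, -4)
t=11: X=(-7, -6, -4), d=3 → -e2, X_12=(-7, -7, -4)
t=12: X=(-7, -7, -4), d=0 → +e1, X_13=(-6, -7, -4)


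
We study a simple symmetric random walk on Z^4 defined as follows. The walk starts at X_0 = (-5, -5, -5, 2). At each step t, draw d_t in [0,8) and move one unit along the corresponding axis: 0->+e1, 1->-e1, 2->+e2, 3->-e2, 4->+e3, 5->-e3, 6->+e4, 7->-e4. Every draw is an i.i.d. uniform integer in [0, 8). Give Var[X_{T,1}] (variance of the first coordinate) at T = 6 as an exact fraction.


Outcome values over d=0..7: [1, -1, 0, 0, 0, 0, 0, 0]
Σy = 0, Σy² = 2, M = 8
μ = 0/8 = 0,  σ² = 2/8 − (0)² = 1/4
Independent increments: Var[X_6] = 6·σ² = 6·(1/4) = 3/2

3/2
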